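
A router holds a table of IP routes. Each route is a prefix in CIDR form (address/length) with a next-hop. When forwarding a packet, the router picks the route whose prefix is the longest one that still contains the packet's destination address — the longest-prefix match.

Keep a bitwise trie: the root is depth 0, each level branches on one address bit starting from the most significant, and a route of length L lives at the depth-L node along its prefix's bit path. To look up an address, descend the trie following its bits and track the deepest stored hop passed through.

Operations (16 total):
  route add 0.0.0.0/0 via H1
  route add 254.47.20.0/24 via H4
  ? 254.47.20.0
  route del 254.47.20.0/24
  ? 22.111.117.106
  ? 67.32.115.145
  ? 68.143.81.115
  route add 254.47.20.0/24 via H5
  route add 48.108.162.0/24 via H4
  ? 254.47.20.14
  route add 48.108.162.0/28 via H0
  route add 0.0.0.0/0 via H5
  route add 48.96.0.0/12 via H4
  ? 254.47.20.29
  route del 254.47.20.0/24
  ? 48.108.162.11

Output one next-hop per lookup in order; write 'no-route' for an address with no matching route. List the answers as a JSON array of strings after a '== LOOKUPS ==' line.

Trace:
  add 0.0.0.0/0 -> H1 at depth 0
  add 254.47.20.0/24 -> H4 at depth 24
  ? 254.47.20.0  path d0:H1→d1:-→d2:-→d3:-→d4:-→d5:-→d6:-→d7:-→d8:-→d9:-→d10:-→d11:-→d12:-→d13:-→d14:-→d15:-→d16:-→d17:-→d18:-→d19:-→d20:-→d21:-→d22:-→d23:-→d24:H4  best=H4
  - 254.47.20.0/24 clear@24
  ? 22.111.117.106  path d0:H1  best=H1
  ? 67.32.115.145  path d0:H1  best=H1
  ? 68.143.81.115  path d0:H1  best=H1
  add 254.47.20.0/24 -> H5 at depth 24
  add 48.108.162.0/24 -> H4 at depth 24
  ? 254.47.20.14  path d0:H1→d1:-→d2:-→d3:-→d4:-→d5:-→d6:-→d7:-→d8:-→d9:-→d10:-→d11:-→d12:-→d13:-→d14:-→d15:-→d16:-→d17:-→d18:-→d19:-→d20:-→d21:-→d22:-→d23:-→d24:H5  best=H5
  add 48.108.162.0/28 -> H0 at depth 28
  add 0.0.0.0/0 -> H5 at depth 0
  add 48.96.0.0/12 -> H4 at depth 12
  ? 254.47.20.29  path d0:H5→d1:-→d2:-→d3:-→d4:-→d5:-→d6:-→d7:-→d8:-→d9:-→d10:-→d11:-→d12:-→d13:-→d14:-→d15:-→d16:-→d17:-→d18:-→d19:-→d20:-→d21:-→d22:-→d23:-→d24:H5  best=H5
  - 254.47.20.0/24 clear@24
  ? 48.108.162.11  path d0:H5→d1:-→d2:-→d3:-→d4:-→d5:-→d6:-→d7:-→d8:-→d9:-→d10:-→d11:-→d12:H4→d13:-→d14:-→d15:-→d16:-→d17:-→d18:-→d19:-→d20:-→d21:-→d22:-→d23:-→d24:H4→d25:-→d26:-→d27:-→d28:H0  best=H0

== LOOKUPS ==
["H4","H1","H1","H1","H5","H5","H0"]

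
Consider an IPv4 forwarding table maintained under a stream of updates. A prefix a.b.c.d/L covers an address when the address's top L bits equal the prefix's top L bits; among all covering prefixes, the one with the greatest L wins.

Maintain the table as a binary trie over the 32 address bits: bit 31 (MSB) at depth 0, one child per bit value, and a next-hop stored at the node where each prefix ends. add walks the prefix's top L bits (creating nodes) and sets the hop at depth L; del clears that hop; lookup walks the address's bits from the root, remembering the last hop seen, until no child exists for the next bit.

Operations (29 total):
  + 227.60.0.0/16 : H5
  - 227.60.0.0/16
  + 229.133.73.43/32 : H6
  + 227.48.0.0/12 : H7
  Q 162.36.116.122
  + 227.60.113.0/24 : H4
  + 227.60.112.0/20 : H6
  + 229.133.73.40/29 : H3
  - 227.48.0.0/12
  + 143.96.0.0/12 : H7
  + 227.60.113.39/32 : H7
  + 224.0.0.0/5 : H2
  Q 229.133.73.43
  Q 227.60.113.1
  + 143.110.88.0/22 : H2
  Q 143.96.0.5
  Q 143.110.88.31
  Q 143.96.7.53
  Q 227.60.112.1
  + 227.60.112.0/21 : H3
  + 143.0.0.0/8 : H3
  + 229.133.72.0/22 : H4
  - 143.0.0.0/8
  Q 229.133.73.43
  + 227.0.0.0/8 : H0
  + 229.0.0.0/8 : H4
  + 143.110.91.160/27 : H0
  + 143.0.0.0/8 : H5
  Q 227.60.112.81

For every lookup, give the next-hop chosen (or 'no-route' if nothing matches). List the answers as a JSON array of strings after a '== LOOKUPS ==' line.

Process each operation:
  add 227.60.0.0/16 -> H5 at depth 16
  - 227.60.0.0/16 clear@16
  add 229.133.73.43/32 -> H6 at depth 32
  add 227.48.0.0/12 -> H7 at depth 12
  Q 162.36.116.122: descend 1 ; hops seen [∅] ; pick no-route
  add 227.60.113.0/24 -> H4 at depth 24
  add 227.60.112.0/20 -> H6 at depth 20
  add 229.133.73.40/29 -> H3 at depth 29
  - 227.48.0.0/12 clear@12
  add 143.96.0.0/12 -> H7 at depth 12
  add 227.60.113.39/32 -> H7 at depth 32
  add 224.0.0.0/5 -> H2 at depth 5
  Q 229.133.73.43: descend 11100101100001010100100100101011 ; hops seen [H2,H3,H6] ; pick H6
  Q 227.60.113.1: descend 11100011001111000111000100 ; hops seen [H2,H6,H4] ; pick H4
  add 143.110.88.0/22 -> H2 at depth 22
  Q 143.96.0.5: descend 100011110110 ; hops seen [H7] ; pick H7
  Q 143.110.88.31: descend 1000111101101110010110 ; hops seen [H7,H2] ; pick H2
  Q 143.96.7.53: descend 100011110110 ; hops seen [H7] ; pick H7
  Q 227.60.112.1: descend 11100011001111000111000 ; hops seen [H2,H6] ; pick H6
  add 227.60.112.0/21 -> H3 at depth 21
  add 143.0.0.0/8 -> H3 at depth 8
  add 229.133.72.0/22 -> H4 at depth 22
  - 143.0.0.0/8 clear@8
  Q 229.133.73.43: descend 11100101100001010100100100101011 ; hops seen [H2,H4,H3,H6] ; pick H6
  add 227.0.0.0/8 -> H0 at depth 8
  add 229.0.0.0/8 -> H4 at depth 8
  add 143.110.91.160/27 -> H0 at depth 27
  add 143.0.0.0/8 -> H5 at depth 8
  Q 227.60.112.81: descend 11100011001111000111000 ; hops seen [H2,H0,H6,H3] ; pick H3

== LOOKUPS ==
["no-route","H6","H4","H7","H2","H7","H6","H6","H3"]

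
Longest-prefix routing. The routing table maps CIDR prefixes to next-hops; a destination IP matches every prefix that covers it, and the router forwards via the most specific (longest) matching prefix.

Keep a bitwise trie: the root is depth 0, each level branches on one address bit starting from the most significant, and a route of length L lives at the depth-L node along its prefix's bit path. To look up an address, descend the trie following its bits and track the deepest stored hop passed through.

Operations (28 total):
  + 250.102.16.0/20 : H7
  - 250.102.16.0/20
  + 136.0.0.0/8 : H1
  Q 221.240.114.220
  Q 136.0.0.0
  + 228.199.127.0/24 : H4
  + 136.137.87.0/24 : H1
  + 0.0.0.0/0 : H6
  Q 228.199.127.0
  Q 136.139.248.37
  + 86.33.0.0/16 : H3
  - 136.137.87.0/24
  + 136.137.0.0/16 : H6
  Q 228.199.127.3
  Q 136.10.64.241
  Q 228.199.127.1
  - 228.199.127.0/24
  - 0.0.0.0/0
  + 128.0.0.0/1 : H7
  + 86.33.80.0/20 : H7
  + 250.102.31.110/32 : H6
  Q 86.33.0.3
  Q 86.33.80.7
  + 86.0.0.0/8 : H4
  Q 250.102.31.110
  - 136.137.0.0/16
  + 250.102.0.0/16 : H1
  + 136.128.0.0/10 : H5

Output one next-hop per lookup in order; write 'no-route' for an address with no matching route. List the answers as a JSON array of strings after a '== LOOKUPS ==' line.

Process each operation:
  + 250.102.16.0/20 (H7) depth=20
  - 250.102.16.0/20 clear@20
  + 136.0.0.0/8 (H1) depth=8
  Q 221.240.114.220: descend 11 ; hops seen [∅] ; pick no-route
  Q 136.0.0.0: descend 10001000 ; hops seen [H1] ; pick H1
  + 228.199.127.0/24 (H4) depth=24
  + 136.137.87.0/24 (H1) depth=24
  + 0.0.0.0/0 (H6) depth=0
  Q 228.199.127.0: descend 111001001100011101111111 ; hops seen [H6,H4] ; pick H4
  Q 136.139.248.37: descend 10001000100010 ; hops seen [H6,H1] ; pick H1
  + 86.33.0.0/16 (H3) depth=16
  - 136.137.87.0/24 clear@24
  + 136.137.0.0/16 (H6) depth=16
  Q 228.199.127.3: descend 111001001100011101111111 ; hops seen [H6,H4] ; pick H4
  Q 136.10.64.241: descend 10001000 ; hops seen [H6,H1] ; pick H1
  Q 228.199.127.1: descend 111001001100011101111111 ; hops seen [H6,H4] ; pick H4
  - 228.199.127.0/24 clear@24
  - 0.0.0.0/0 clear@0
  + 128.0.0.0/1 (H7) depth=1
  + 86.33.80.0/20 (H7) depth=20
  + 250.102.31.110/32 (H6) depth=32
  Q 86.33.0.3: descend 01010110001000010 ; hops seen [H3] ; pick H3
  Q 86.33.80.7: descend 01010110001000010101 ; hops seen [H3,H7] ; pick H7
  + 86.0.0.0/8 (H4) depth=8
  Q 250.102.31.110: descend 11111010011001100001111101101110 ; hops seen [H7,H6] ; pick H6
  - 136.137.0.0/16 clear@16
  + 250.102.0.0/16 (H1) depth=16
  + 136.128.0.0/10 (H5) depth=10

== LOOKUPS ==
["no-route","H1","H4","H1","H4","H1","H4","H3","H7","H6"]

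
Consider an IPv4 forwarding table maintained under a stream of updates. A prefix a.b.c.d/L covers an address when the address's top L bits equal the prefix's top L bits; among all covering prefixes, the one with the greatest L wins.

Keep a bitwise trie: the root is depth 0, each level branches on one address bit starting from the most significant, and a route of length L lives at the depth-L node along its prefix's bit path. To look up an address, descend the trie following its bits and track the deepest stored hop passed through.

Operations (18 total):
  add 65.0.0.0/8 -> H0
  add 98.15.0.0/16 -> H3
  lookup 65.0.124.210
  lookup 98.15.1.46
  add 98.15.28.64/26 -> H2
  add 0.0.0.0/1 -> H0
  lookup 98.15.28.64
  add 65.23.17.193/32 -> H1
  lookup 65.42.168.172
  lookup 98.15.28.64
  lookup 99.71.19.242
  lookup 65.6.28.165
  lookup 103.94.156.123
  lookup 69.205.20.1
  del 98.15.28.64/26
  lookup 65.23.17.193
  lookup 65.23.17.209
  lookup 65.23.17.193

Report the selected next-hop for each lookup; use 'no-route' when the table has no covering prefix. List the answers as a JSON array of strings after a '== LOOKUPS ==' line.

Trace:
  add 65.0.0.0/8 -> H0 at depth 8
  add 98.15.0.0/16 -> H3 at depth 16
  lookup 65.0.124.210: bits 01000001 walk d0:-→d1:-→d2:-→d3:-→d4:-→d5:-→d6:-→d7:-→d8:H0 -> H0
  lookup 98.15.1.46: bits 0110001000001111 walk d0:-→d1:-→d2:-→d3:-→d4:-→d5:-→d6:-→d7:-→d8:-→d9:-→d10:-→d11:-→d12:-→d13:-→d14:-→d15:-→d16:H3 -> H3
  add 98.15.28.64/26 -> H2 at depth 26
  add 0.0.0.0/1 -> H0 at depth 1
  lookup 98.15.28.64: bits 01100010000011110001110001 walk d0:-→d1:H0→d2:-→d3:-→d4:-→d5:-→d6:-→d7:-→d8:-→d9:-→d10:-→d11:-→d12:-→d13:-→d14:-→d15:-→d16:H3→d17:-→d18:-→d19:-→d20:-→d21:-→d22:-→d23:-→d24:-→d25:-→d26:H2 -> H2
  add 65.23.17.193/32 -> H1 at depth 32
  lookup 65.42.168.172: bits 0100000100 walk d0:-→d1:H0→d2:-→d3:-→d4:-→d5:-→d6:-→d7:-→d8:H0→d9:-→d10:- -> H0
  lookup 98.15.28.64: bits 01100010000011110001110001 walk d0:-→d1:H0→d2:-→d3:-→d4:-→d5:-→d6:-→d7:-→d8:-→d9:-→d10:-→d11:-→d12:-→d13:-→d14:-→d15:-→d16:H3→d17:-→d18:-→d19:-→d20:-→d21:-→d22:-→d23:-→d24:-→d25:-→d26:H2 -> H2
  lookup 99.71.19.242: bits 0110001 walk d0:-→d1:H0→d2:-→d3:-→d4:-→d5:-→d6:-→d7:- -> H0
  lookup 65.6.28.165: bits 01000001000 walk d0:-→d1:H0→d2:-→d3:-→d4:-→d5:-→d6:-→d7:-→d8:H0→d9:-→d10:-→d11:- -> H0
  lookup 103.94.156.123: bits 01100 walk d0:-→d1:H0→d2:-→d3:-→d4:-→d5:- -> H0
  lookup 69.205.20.1: bits 01000 walk d0:-→d1:H0→d2:-→d3:-→d4:-→d5:- -> H0
  - 98.15.28.64/26 clear@26
  lookup 65.23.17.193: bits 01000001000101110001000111000001 walk d0:-→d1:H0→d2:-→d3:-→d4:-→d5:-→d6:-→d7:-→d8:H0→d9:-→d10:-→d11:-→d12:-→d13:-→d14:-→d15:-→d16:-→d17:-→d18:-→d19:-→d20:-→d21:-→d22:-→d23:-→d24:-→d25:-→d26:-→d27:-→d28:-→d29:-→d30:-→d31:-→d32:H1 -> H1
  lookup 65.23.17.209: bits 010000010001011100010001110 walk d0:-→d1:H0→d2:-→d3:-→d4:-→d5:-→d6:-→d7:-→d8:H0→d9:-→d10:-→d11:-→d12:-→d13:-→d14:-→d15:-→d16:-→d17:-→d18:-→d19:-→d20:-→d21:-→d22:-→d23:-→d24:-→d25:-→d26:-→d27:- -> H0
  lookup 65.23.17.193: bits 01000001000101110001000111000001 walk d0:-→d1:H0→d2:-→d3:-→d4:-→d5:-→d6:-→d7:-→d8:H0→d9:-→d10:-→d11:-→d12:-→d13:-→d14:-→d15:-→d16:-→d17:-→d18:-→d19:-→d20:-→d21:-→d22:-→d23:-→d24:-→d25:-→d26:-→d27:-→d28:-→d29:-→d30:-→d31:-→d32:H1 -> H1

== LOOKUPS ==
["H0","H3","H2","H0","H2","H0","H0","H0","H0","H1","H0","H1"]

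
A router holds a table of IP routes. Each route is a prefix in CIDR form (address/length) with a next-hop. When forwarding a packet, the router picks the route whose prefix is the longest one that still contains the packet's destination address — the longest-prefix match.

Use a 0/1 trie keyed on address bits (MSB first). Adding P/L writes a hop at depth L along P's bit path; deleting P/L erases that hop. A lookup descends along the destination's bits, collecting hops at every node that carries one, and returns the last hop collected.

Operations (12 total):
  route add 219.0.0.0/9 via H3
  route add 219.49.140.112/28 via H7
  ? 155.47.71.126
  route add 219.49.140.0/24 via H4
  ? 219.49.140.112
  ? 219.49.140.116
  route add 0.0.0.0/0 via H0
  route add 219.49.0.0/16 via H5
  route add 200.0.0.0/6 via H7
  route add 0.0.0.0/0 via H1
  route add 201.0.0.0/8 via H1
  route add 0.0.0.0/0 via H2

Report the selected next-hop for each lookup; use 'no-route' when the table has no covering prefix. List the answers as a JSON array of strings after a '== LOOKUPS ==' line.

Apply in order:
  add 219.0.0.0/9 -> H3 at depth 9
  add 219.49.140.112/28 -> H7 at depth 28
  lookup 155.47.71.126: bits 1 walk d0:-→d1:- -> no-route
  add 219.49.140.0/24 -> H4 at depth 24
  lookup 219.49.140.112: bits 1101101100110001100011000111 walk d0:-→d1:-→d2:-→d3:-→d4:-→d5:-→d6:-→d7:-→d8:-→d9:H3→d10:-→d11:-→d12:-→d13:-→d14:-→d15:-→d16:-→d17:-→d18:-→d19:-→d20:-→d21:-→d22:-→d23:-→d24:H4→d25:-→d26:-→d27:-→d28:H7 -> H7
  lookup 219.49.140.116: bits 1101101100110001100011000111 walk d0:-→d1:-→d2:-→d3:-→d4:-→d5:-→d6:-→d7:-→d8:-→d9:H3→d10:-→d11:-→d12:-→d13:-→d14:-→d15:-→d16:-→d17:-→d18:-→d19:-→d20:-→d21:-→d22:-→d23:-→d24:H4→d25:-→d26:-→d27:-→d28:H7 -> H7
  add 0.0.0.0/0 -> H0 at depth 0
  add 219.49.0.0/16 -> H5 at depth 16
  add 200.0.0.0/6 -> H7 at depth 6
  add 0.0.0.0/0 -> H1 at depth 0
  add 201.0.0.0/8 -> H1 at depth 8
  add 0.0.0.0/0 -> H2 at depth 0

== LOOKUPS ==
["no-route","H7","H7"]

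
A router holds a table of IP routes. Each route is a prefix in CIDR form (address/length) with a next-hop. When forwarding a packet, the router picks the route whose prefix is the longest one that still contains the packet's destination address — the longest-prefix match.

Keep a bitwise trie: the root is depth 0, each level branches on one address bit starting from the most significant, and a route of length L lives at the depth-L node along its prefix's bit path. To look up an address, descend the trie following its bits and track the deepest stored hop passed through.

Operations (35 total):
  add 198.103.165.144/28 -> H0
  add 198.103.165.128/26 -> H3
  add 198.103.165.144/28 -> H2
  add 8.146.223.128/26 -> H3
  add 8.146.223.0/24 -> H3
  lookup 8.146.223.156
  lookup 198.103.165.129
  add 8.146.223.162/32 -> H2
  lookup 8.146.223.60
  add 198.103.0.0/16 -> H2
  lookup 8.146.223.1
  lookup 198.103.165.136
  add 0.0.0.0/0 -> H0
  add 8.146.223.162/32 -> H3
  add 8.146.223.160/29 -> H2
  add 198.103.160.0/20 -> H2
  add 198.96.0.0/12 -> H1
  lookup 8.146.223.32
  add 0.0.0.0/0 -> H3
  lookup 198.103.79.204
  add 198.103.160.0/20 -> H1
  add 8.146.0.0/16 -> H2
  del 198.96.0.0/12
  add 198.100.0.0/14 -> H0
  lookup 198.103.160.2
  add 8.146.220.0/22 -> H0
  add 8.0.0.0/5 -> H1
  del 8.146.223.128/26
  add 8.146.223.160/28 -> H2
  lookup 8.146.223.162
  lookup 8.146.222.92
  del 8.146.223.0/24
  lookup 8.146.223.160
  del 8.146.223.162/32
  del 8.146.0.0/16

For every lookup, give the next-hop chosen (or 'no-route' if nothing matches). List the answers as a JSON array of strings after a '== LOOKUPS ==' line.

Trace:
  + 198.103.165.144/28 (H0) depth=28
  + 198.103.165.128/26 (H3) depth=26
  + 198.103.165.144/28 (H2) depth=28
  + 8.146.223.128/26 (H3) depth=26
  + 8.146.223.0/24 (H3) depth=24
  Q 8.146.223.156: descend 00001000100100101101111110 ; hops seen [H3,H3] ; pick H3
  Q 198.103.165.129: descend 110001100110011110100101100 ; hops seen [H3] ; pick H3
  + 8.146.223.162/32 (H2) depth=32
  Q 8.146.223.60: descend 000010001001001011011111 ; hops seen [H3] ; pick H3
  + 198.103.0.0/16 (H2) depth=16
  Q 8.146.223.1: descend 000010001001001011011111 ; hops seen [H3] ; pick H3
  Q 198.103.165.136: descend 110001100110011110100101100 ; hops seen [H2,H3] ; pick H3
  + 0.0.0.0/0 (H0) depth=0
  + 8.146.223.162/32 (H3) depth=32
  + 8.146.223.160/29 (H2) depth=29
  + 198.103.160.0/20 (H2) depth=20
  + 198.96.0.0/12 (H1) depth=12
  Q 8.146.223.32: descend 000010001001001011011111 ; hops seen [H0,H3] ; pick H3
  + 0.0.0.0/0 (H3) depth=0
  Q 198.103.79.204: descend 1100011001100111 ; hops seen [H3,H1,H2] ; pick H2
  + 198.103.160.0/20 (H1) depth=20
  + 8.146.0.0/16 (H2) depth=16
  - 198.96.0.0/12 clear@12
  + 198.100.0.0/14 (H0) depth=14
  Q 198.103.160.2: descend 110001100110011110100 ; hops seen [H3,H0,H2,H1] ; pick H1
  + 8.146.220.0/22 (H0) depth=22
  + 8.0.0.0/5 (H1) depth=5
  - 8.146.223.128/26 clear@26
  + 8.146.223.160/28 (H2) depth=28
  Q 8.146.223.162: descend 00001000100100101101111110100010 ; hops seen [H3,H1,H2,H0,H3,H2,H2,H3] ; pick H3
  Q 8.146.222.92: descend 00001000100100101101111 ; hops seen [H3,H1,H2,H0] ; pick H0
  - 8.146.223.0/24 clear@24
  Q 8.146.223.160: descend 000010001001001011011111101000 ; hops seen [H3,H1,H2,H0,H2,H2] ; pick H2
  - 8.146.223.162/32 clear@32
  - 8.146.0.0/16 clear@16

== LOOKUPS ==
["H3","H3","H3","H3","H3","H3","H2","H1","H3","H0","H2"]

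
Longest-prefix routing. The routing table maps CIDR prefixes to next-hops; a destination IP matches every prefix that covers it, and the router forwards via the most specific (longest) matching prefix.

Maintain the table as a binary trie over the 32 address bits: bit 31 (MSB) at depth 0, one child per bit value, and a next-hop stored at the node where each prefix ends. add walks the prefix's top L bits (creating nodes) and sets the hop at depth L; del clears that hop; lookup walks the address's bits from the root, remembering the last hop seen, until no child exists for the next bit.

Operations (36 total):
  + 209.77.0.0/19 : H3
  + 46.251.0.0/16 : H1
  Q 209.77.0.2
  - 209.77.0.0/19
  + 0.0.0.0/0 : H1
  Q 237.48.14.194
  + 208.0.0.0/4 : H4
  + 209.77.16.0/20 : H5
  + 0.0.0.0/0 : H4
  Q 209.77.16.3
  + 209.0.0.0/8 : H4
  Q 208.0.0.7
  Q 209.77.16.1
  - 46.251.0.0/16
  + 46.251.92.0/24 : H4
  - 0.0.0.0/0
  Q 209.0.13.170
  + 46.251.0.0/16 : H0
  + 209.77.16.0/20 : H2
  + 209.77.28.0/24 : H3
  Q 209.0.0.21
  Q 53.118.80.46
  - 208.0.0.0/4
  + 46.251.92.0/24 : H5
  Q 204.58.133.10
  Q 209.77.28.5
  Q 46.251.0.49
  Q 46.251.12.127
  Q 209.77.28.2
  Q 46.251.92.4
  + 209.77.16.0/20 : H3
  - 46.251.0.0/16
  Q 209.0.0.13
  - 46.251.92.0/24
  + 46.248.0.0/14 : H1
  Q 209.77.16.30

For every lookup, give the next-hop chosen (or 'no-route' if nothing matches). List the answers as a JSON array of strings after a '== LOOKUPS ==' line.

Trace:
  + 209.77.0.0/19 (H3) depth=19
  + 46.251.0.0/16 (H1) depth=16
  ? 209.77.0.2  path d0:-→d1:-→d2:-→d3:-→d4:-→d5:-→d6:-→d7:-→d8:-→d9:-→d10:-→d11:-→d12:-→d13:-→d14:-→d15:-→d16:-→d17:-→d18:-→d19:H3  best=H3
  del 209.77.0.0/19 (clear depth 19)
  + 0.0.0.0/0 (H1) depth=0
  ? 237.48.14.194  path d0:H1→d1:-→d2:-  best=H1
  + 208.0.0.0/4 (H4) depth=4
  + 209.77.16.0/20 (H5) depth=20
  + 0.0.0.0/0 (H4) depth=0
  ? 209.77.16.3  path d0:H4→d1:-→d2:-→d3:-→d4:H4→d5:-→d6:-→d7:-→d8:-→d9:-→d10:-→d11:-→d12:-→d13:-→d14:-→d15:-→d16:-→d17:-→d18:-→d19:-→d20:H5  best=H5
  + 209.0.0.0/8 (H4) depth=8
  ? 208.0.0.7  path d0:H4→d1:-→d2:-→d3:-→d4:H4→d5:-→d6:-→d7:-  best=H4
  ? 209.77.16.1  path d0:H4→d1:-→d2:-→d3:-→d4:H4→d5:-→d6:-→d7:-→d8:H4→d9:-→d10:-→d11:-→d12:-→d13:-→d14:-→d15:-→d16:-→d17:-→d18:-→d19:-→d20:H5  best=H5
  del 46.251.0.0/16 (clear depth 16)
  + 46.251.92.0/24 (H4) depth=24
  del 0.0.0.0/0 (clear depth 0)
  ? 209.0.13.170  path d0:-→d1:-→d2:-→d3:-→d4:H4→d5:-→d6:-→d7:-→d8:H4→d9:-  best=H4
  + 46.251.0.0/16 (H0) depth=16
  + 209.77.16.0/20 (H2) depth=20
  + 209.77.28.0/24 (H3) depth=24
  ? 209.0.0.21  path d0:-→d1:-→d2:-→d3:-→d4:H4→d5:-→d6:-→d7:-→d8:H4→d9:-  best=H4
  ? 53.118.80.46  path d0:-→d1:-→d2:-→d3:-  best=no-route
  del 208.0.0.0/4 (clear depth 4)
  + 46.251.92.0/24 (H5) depth=24
  ? 204.58.133.10  path d0:-→d1:-→d2:-→d3:-  best=no-route
  ? 209.77.28.5  path d0:-→d1:-→d2:-→d3:-→d4:-→d5:-→d6:-→d7:-→d8:H4→d9:-→d10:-→d11:-→d12:-→d13:-→d14:-→d15:-→d16:-→d17:-→d18:-→d19:-→d20:H2→d21:-→d22:-→d23:-→d24:H3  best=H3
  ? 46.251.0.49  path d0:-→d1:-→d2:-→d3:-→d4:-→d5:-→d6:-→d7:-→d8:-→d9:-→d10:-→d11:-→d12:-→d13:-→d14:-→d15:-→d16:H0→d17:-  best=H0
  ? 46.251.12.127  path d0:-→d1:-→d2:-→d3:-→d4:-→d5:-→d6:-→d7:-→d8:-→d9:-→d10:-→d11:-→d12:-→d13:-→d14:-→d15:-→d16:H0→d17:-  best=H0
  ? 209.77.28.2  path d0:-→d1:-→d2:-→d3:-→d4:-→d5:-→d6:-→d7:-→d8:H4→d9:-→d10:-→d11:-→d12:-→d13:-→d14:-→d15:-→d16:-→d17:-→d18:-→d19:-→d20:H2→d21:-→d22:-→d23:-→d24:H3  best=H3
  ? 46.251.92.4  path d0:-→d1:-→d2:-→d3:-→d4:-→d5:-→d6:-→d7:-→d8:-→d9:-→d10:-→d11:-→d12:-→d13:-→d14:-→d15:-→d16:H0→d17:-→d18:-→d19:-→d20:-→d21:-→d22:-→d23:-→d24:H5  best=H5
  + 209.77.16.0/20 (H3) depth=20
  del 46.251.0.0/16 (clear depth 16)
  ? 209.0.0.13  path d0:-→d1:-→d2:-→d3:-→d4:-→d5:-→d6:-→d7:-→d8:H4→d9:-  best=H4
  del 46.251.92.0/24 (clear depth 24)
  + 46.248.0.0/14 (H1) depth=14
  ? 209.77.16.30  path d0:-→d1:-→d2:-→d3:-→d4:-→d5:-→d6:-→d7:-→d8:H4→d9:-→d10:-→d11:-→d12:-→d13:-→d14:-→d15:-→d16:-→d17:-→d18:-→d19:-→d20:H3  best=H3

== LOOKUPS ==
["H3","H1","H5","H4","H5","H4","H4","no-route","no-route","H3","H0","H0","H3","H5","H4","H3"]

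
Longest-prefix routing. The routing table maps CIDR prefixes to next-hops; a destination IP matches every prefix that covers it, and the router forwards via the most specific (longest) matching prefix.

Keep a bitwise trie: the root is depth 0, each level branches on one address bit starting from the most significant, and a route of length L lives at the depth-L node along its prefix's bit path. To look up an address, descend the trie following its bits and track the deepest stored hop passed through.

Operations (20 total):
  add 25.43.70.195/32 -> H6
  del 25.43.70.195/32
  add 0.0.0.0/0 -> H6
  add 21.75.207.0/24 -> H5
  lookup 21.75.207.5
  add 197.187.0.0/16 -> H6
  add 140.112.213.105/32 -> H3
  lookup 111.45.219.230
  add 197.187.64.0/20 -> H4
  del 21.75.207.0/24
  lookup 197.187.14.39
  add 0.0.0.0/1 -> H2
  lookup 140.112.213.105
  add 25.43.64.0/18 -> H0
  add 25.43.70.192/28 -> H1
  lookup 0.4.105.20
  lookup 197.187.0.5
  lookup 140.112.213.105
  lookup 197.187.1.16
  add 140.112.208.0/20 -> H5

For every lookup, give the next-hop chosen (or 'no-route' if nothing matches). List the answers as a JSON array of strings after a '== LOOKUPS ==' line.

Process each operation:
  + 25.43.70.195/32 (H6) depth=32
  del 25.43.70.195/32 (clear depth 32)
  + 0.0.0.0/0 (H6) depth=0
  + 21.75.207.0/24 (H5) depth=24
  ? 21.75.207.5  path d0:H6→d1:-→d2:-→d3:-→d4:-→d5:-→d6:-→d7:-→d8:-→d9:-→d10:-→d11:-→d12:-→d13:-→d14:-→d15:-→d16:-→d17:-→d18:-→d19:-→d20:-→d21:-→d22:-→d23:-→d24:H5  best=H5
  + 197.187.0.0/16 (H6) depth=16
  + 140.112.213.105/32 (H3) depth=32
  ? 111.45.219.230  path d0:H6→d1:-  best=H6
  + 197.187.64.0/20 (H4) depth=20
  del 21.75.207.0/24 (clear depth 24)
  ? 197.187.14.39  path d0:H6→d1:-→d2:-→d3:-→d4:-→d5:-→d6:-→d7:-→d8:-→d9:-→d10:-→d11:-→d12:-→d13:-→d14:-→d15:-→d16:H6→d17:-  best=H6
  + 0.0.0.0/1 (H2) depth=1
  ? 140.112.213.105  path d0:H6→d1:-→d2:-→d3:-→d4:-→d5:-→d6:-→d7:-→d8:-→d9:-→d10:-→d11:-→d12:-→d13:-→d14:-→d15:-→d16:-→d17:-→d18:-→d19:-→d20:-→d21:-→d22:-→d23:-→d24:-→d25:-→d26:-→d27:-→d28:-→d29:-→d30:-→d31:-→d32:H3  best=H3
  + 25.43.64.0/18 (H0) depth=18
  + 25.43.70.192/28 (H1) depth=28
  ? 0.4.105.20  path d0:H6→d1:H2→d2:-→d3:-  best=H2
  ? 197.187.0.5  path d0:H6→d1:-→d2:-→d3:-→d4:-→d5:-→d6:-→d7:-→d8:-→d9:-→d10:-→d11:-→d12:-→d13:-→d14:-→d15:-→d16:H6→d17:-  best=H6
  ? 140.112.213.105  path d0:H6→d1:-→d2:-→d3:-→d4:-→d5:-→d6:-→d7:-→d8:-→d9:-→d10:-→d11:-→d12:-→d13:-→d14:-→d15:-→d16:-→d17:-→d18:-→d19:-→d20:-→d21:-→d22:-→d23:-→d24:-→d25:-→d26:-→d27:-→d28:-→d29:-→d30:-→d31:-→d32:H3  best=H3
  ? 197.187.1.16  path d0:H6→d1:-→d2:-→d3:-→d4:-→d5:-→d6:-→d7:-→d8:-→d9:-→d10:-→d11:-→d12:-→d13:-→d14:-→d15:-→d16:H6→d17:-  best=H6
  + 140.112.208.0/20 (H5) depth=20

== LOOKUPS ==
["H5","H6","H6","H3","H2","H6","H3","H6"]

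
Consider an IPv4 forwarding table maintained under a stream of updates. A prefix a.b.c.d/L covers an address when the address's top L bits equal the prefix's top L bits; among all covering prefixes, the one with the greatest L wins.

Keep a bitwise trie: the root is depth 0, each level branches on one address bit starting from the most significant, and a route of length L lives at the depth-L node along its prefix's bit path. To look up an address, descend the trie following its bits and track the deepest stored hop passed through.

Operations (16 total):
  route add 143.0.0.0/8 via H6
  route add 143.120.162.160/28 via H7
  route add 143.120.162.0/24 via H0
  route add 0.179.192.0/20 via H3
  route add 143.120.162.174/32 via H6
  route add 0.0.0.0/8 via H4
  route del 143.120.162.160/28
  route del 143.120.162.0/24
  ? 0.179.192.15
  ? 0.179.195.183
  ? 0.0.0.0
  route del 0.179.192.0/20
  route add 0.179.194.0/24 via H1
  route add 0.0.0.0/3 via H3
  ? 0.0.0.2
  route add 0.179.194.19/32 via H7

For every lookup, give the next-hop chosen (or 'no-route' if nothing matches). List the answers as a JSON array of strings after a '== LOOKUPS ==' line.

Trace:
  add 143.0.0.0/8 -> H6 at depth 8
  add 143.120.162.160/28 -> H7 at depth 28
  add 143.120.162.0/24 -> H0 at depth 24
  add 0.179.192.0/20 -> H3 at depth 20
  add 143.120.162.174/32 -> H6 at depth 32
  add 0.0.0.0/8 -> H4 at depth 8
  del 143.120.162.160/28 (clear depth 28)
  del 143.120.162.0/24 (clear depth 24)
  lookup 0.179.192.15: bits 00000000101100111100 walk d0:-→d1:-→d2:-→d3:-→d4:-→d5:-→d6:-→d7:-→d8:H4→d9:-→d10:-→d11:-→d12:-→d13:-→d14:-→d15:-→d16:-→d17:-→d18:-→d19:-→d20:H3 -> H3
  lookup 0.179.195.183: bits 00000000101100111100 walk d0:-→d1:-→d2:-→d3:-→d4:-→d5:-→d6:-→d7:-→d8:H4→d9:-→d10:-→d11:-→d12:-→d13:-→d14:-→d15:-→d16:-→d17:-→d18:-→d19:-→d20:H3 -> H3
  lookup 0.0.0.0: bits 00000000 walk d0:-→d1:-→d2:-→d3:-→d4:-→d5:-→d6:-→d7:-→d8:H4 -> H4
  del 0.179.192.0/20 (clear depth 20)
  add 0.179.194.0/24 -> H1 at depth 24
  add 0.0.0.0/3 -> H3 at depth 3
  lookup 0.0.0.2: bits 00000000 walk d0:-→d1:-→d2:-→d3:H3→d4:-→d5:-→d6:-→d7:-→d8:H4 -> H4
  add 0.179.194.19/32 -> H7 at depth 32

== LOOKUPS ==
["H3","H3","H4","H4"]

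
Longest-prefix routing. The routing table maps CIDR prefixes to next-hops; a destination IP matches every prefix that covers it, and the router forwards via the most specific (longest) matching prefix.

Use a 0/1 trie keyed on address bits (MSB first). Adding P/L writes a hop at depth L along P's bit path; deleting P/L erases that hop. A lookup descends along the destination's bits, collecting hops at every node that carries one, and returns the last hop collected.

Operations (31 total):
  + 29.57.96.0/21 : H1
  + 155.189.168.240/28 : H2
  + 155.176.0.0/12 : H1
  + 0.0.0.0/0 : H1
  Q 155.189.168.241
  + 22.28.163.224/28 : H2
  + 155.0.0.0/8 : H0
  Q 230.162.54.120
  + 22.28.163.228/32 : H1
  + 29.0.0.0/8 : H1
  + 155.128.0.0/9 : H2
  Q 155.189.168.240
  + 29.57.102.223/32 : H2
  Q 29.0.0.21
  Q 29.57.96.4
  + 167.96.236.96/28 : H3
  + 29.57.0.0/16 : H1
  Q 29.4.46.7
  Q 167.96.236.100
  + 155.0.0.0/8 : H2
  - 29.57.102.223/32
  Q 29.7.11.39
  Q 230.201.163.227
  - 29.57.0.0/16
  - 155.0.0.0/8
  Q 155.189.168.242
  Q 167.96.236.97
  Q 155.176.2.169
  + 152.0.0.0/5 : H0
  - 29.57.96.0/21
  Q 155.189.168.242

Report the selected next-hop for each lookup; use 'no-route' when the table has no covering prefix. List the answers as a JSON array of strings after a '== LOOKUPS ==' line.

Trace:
  add 29.57.96.0/21 -> H1 at depth 21
  add 155.189.168.240/28 -> H2 at depth 28
  add 155.176.0.0/12 -> H1 at depth 12
  add 0.0.0.0/0 -> H1 at depth 0
  Q 155.189.168.241: descend 1001101110111101101010001111 ; hops seen [H1,H1,H2] ; pick H2
  add 22.28.163.224/28 -> H2 at depth 28
  add 155.0.0.0/8 -> H0 at depth 8
  Q 230.162.54.120: descend 1 ; hops seen [H1] ; pick H1
  add 22.28.163.228/32 -> H1 at depth 32
  add 29.0.0.0/8 -> H1 at depth 8
  add 155.128.0.0/9 -> H2 at depth 9
  Q 155.189.168.240: descend 1001101110111101101010001111 ; hops seen [H1,H0,H2,H1,H2] ; pick H2
  add 29.57.102.223/32 -> H2 at depth 32
  Q 29.0.0.21: descend 0001110100 ; hops seen [H1,H1] ; pick H1
  Q 29.57.96.4: descend 000111010011100101100 ; hops seen [H1,H1,H1] ; pick H1
  add 167.96.236.96/28 -> H3 at depth 28
  add 29.57.0.0/16 -> H1 at depth 16
  Q 29.4.46.7: descend 0001110100 ; hops seen [H1,H1] ; pick H1
  Q 167.96.236.100: descend 1010011101100000111011000110 ; hops seen [H1,H3] ; pick H3
  add 155.0.0.0/8 -> H2 at depth 8
  del 29.57.102.223/32 (clear depth 32)
  Q 29.7.11.39: descend 0001110100 ; hops seen [H1,H1] ; pick H1
  Q 230.201.163.227: descend 1 ; hops seen [H1] ; pick H1
  del 29.57.0.0/16 (clear depth 16)
  del 155.0.0.0/8 (clear depth 8)
  Q 155.189.168.242: descend 1001101110111101101010001111 ; hops seen [H1,H2,H1,H2] ; pick H2
  Q 167.96.236.97: descend 1010011101100000111011000110 ; hops seen [H1,H3] ; pick H3
  Q 155.176.2.169: descend 100110111011 ; hops seen [H1,H2,H1] ; pick H1
  add 152.0.0.0/5 -> H0 at depth 5
  del 29.57.96.0/21 (clear depth 21)
  Q 155.189.168.242: descend 1001101110111101101010001111 ; hops seen [H1,H0,H2,H1,H2] ; pick H2

== LOOKUPS ==
["H2","H1","H2","H1","H1","H1","H3","H1","H1","H2","H3","H1","H2"]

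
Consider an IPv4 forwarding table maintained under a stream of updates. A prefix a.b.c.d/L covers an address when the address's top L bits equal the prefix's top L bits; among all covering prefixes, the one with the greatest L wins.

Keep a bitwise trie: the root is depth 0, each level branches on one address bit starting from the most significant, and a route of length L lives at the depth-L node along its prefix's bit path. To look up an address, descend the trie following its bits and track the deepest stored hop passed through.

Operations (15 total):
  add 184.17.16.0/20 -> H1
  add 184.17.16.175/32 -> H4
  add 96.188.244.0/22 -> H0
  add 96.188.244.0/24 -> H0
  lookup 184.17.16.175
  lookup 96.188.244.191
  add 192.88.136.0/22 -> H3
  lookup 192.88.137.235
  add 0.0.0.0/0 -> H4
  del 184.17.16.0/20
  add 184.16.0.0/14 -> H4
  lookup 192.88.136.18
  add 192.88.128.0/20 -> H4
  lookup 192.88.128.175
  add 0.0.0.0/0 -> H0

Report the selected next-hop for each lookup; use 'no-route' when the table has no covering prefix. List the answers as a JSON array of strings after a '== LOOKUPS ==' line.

Process each operation:
  + 184.17.16.0/20 (H1) depth=20
  + 184.17.16.175/32 (H4) depth=32
  + 96.188.244.0/22 (H0) depth=22
  + 96.188.244.0/24 (H0) depth=24
  Q 184.17.16.175: descend 10111000000100010001000010101111 ; hops seen [H1,H4] ; pick H4
  Q 96.188.244.191: descend 011000001011110011110100 ; hops seen [H0,H0] ; pick H0
  + 192.88.136.0/22 (H3) depth=22
  Q 192.88.137.235: descend 1100000001011000100010 ; hops seen [H3] ; pick H3
  + 0.0.0.0/0 (H4) depth=0
  del 184.17.16.0/20 (clear depth 20)
  + 184.16.0.0/14 (H4) depth=14
  Q 192.88.136.18: descend 1100000001011000100010 ; hops seen [H4,H3] ; pick H3
  + 192.88.128.0/20 (H4) depth=20
  Q 192.88.128.175: descend 11000000010110001000 ; hops seen [H4,H4] ; pick H4
  + 0.0.0.0/0 (H0) depth=0

== LOOKUPS ==
["H4","H0","H3","H3","H4"]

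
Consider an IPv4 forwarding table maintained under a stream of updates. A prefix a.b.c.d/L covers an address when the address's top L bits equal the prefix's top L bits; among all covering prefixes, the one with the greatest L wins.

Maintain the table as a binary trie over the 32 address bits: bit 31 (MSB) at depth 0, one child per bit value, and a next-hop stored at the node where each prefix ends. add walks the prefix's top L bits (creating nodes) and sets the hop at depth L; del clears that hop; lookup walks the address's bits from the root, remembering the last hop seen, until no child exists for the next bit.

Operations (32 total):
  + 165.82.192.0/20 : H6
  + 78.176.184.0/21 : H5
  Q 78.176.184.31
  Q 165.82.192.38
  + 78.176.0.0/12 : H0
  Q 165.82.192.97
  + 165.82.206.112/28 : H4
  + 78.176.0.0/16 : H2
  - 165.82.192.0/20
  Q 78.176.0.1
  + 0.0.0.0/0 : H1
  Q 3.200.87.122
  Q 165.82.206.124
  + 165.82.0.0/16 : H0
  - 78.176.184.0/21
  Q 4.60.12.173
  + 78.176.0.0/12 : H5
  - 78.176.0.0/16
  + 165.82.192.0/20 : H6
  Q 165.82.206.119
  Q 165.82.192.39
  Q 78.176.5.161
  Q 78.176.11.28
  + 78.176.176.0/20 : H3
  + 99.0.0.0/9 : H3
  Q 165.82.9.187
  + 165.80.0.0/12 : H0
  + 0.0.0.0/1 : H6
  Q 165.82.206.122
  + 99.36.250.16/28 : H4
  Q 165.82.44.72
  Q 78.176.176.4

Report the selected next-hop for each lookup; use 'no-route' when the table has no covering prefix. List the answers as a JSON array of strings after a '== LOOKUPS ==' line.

Process each operation:
  add 165.82.192.0/20 -> H6 at depth 20
  add 78.176.184.0/21 -> H5 at depth 21
  ? 78.176.184.31  path d0:-→d1:-→d2:-→d3:-→d4:-→d5:-→d6:-→d7:-→d8:-→d9:-→d10:-→d11:-→d12:-→d13:-→d14:-→d15:-→d16:-→d17:-→d18:-→d19:-→d20:-→d21:H5  best=H5
  ? 165.82.192.38  path d0:-→d1:-→d2:-→d3:-→d4:-→d5:-→d6:-→d7:-→d8:-→d9:-→d10:-→d11:-→d12:-→d13:-→d14:-→d15:-→d16:-→d17:-→d18:-→d19:-→d20:H6  best=H6
  add 78.176.0.0/12 -> H0 at depth 12
  ? 165.82.192.97  path d0:-→d1:-→d2:-→d3:-→d4:-→d5:-→d6:-→d7:-→d8:-→d9:-→d10:-→d11:-→d12:-→d13:-→d14:-→d15:-→d16:-→d17:-→d18:-→d19:-→d20:H6  best=H6
  add 165.82.206.112/28 -> H4 at depth 28
  add 78.176.0.0/16 -> H2 at depth 16
  del 165.82.192.0/20 (clear depth 20)
  ? 78.176.0.1  path d0:-→d1:-→d2:-→d3:-→d4:-→d5:-→d6:-→d7:-→d8:-→d9:-→d10:-→d11:-→d12:H0→d13:-→d14:-→d15:-→d16:H2  best=H2
  add 0.0.0.0/0 -> H1 at depth 0
  ? 3.200.87.122  path d0:H1→d1:-  best=H1
  ? 165.82.206.124  path d0:H1→d1:-→d2:-→d3:-→d4:-→d5:-→d6:-→d7:-→d8:-→d9:-→d10:-→d11:-→d12:-→d13:-→d14:-→d15:-→d16:-→d17:-→d18:-→d19:-→d20:-→d21:-→d22:-→d23:-→d24:-→d25:-→d26:-→d27:-→d28:H4  best=H4
  add 165.82.0.0/16 -> H0 at depth 16
  del 78.176.184.0/21 (clear depth 21)
  ? 4.60.12.173  path d0:H1→d1:-  best=H1
  add 78.176.0.0/12 -> H5 at depth 12
  del 78.176.0.0/16 (clear depth 16)
  add 165.82.192.0/20 -> H6 at depth 20
  ? 165.82.206.119  path d0:H1→d1:-→d2:-→d3:-→d4:-→d5:-→d6:-→d7:-→d8:-→d9:-→d10:-→d11:-→d12:-→d13:-→d14:-→d15:-→d16:H0→d17:-→d18:-→d19:-→d20:H6→d21:-→d22:-→d23:-→d24:-→d25:-→d26:-→d27:-→d28:H4  best=H4
  ? 165.82.192.39  path d0:H1→d1:-→d2:-→d3:-→d4:-→d5:-→d6:-→d7:-→d8:-→d9:-→d10:-→d11:-→d12:-→d13:-→d14:-→d15:-→d16:H0→d17:-→d18:-→d19:-→d20:H6  best=H6
  ? 78.176.5.161  path d0:H1→d1:-→d2:-→d3:-→d4:-→d5:-→d6:-→d7:-→d8:-→d9:-→d10:-→d11:-→d12:H5→d13:-→d14:-→d15:-→d16:-  best=H5
  ? 78.176.11.28  path d0:H1→d1:-→d2:-→d3:-→d4:-→d5:-→d6:-→d7:-→d8:-→d9:-→d10:-→d11:-→d12:H5→d13:-→d14:-→d15:-→d16:-  best=H5
  add 78.176.176.0/20 -> H3 at depth 20
  add 99.0.0.0/9 -> H3 at depth 9
  ? 165.82.9.187  path d0:H1→d1:-→d2:-→d3:-→d4:-→d5:-→d6:-→d7:-→d8:-→d9:-→d10:-→d11:-→d12:-→d13:-→d14:-→d15:-→d16:H0  best=H0
  add 165.80.0.0/12 -> H0 at depth 12
  add 0.0.0.0/1 -> H6 at depth 1
  ? 165.82.206.122  path d0:H1→d1:-→d2:-→d3:-→d4:-→d5:-→d6:-→d7:-→d8:-→d9:-→d10:-→d11:-→d12:H0→d13:-→d14:-→d15:-→d16:H0→d17:-→d18:-→d19:-→d20:H6→d21:-→d22:-→d23:-→d24:-→d25:-→d26:-→d27:-→d28:H4  best=H4
  add 99.36.250.16/28 -> H4 at depth 28
  ? 165.82.44.72  path d0:H1→d1:-→d2:-→d3:-→d4:-→d5:-→d6:-→d7:-→d8:-→d9:-→d10:-→d11:-→d12:H0→d13:-→d14:-→d15:-→d16:H0  best=H0
  ? 78.176.176.4  path d0:H1→d1:H6→d2:-→d3:-→d4:-→d5:-→d6:-→d7:-→d8:-→d9:-→d10:-→d11:-→d12:H5→d13:-→d14:-→d15:-→d16:-→d17:-→d18:-→d19:-→d20:H3  best=H3

== LOOKUPS ==
["H5","H6","H6","H2","H1","H4","H1","H4","H6","H5","H5","H0","H4","H0","H3"]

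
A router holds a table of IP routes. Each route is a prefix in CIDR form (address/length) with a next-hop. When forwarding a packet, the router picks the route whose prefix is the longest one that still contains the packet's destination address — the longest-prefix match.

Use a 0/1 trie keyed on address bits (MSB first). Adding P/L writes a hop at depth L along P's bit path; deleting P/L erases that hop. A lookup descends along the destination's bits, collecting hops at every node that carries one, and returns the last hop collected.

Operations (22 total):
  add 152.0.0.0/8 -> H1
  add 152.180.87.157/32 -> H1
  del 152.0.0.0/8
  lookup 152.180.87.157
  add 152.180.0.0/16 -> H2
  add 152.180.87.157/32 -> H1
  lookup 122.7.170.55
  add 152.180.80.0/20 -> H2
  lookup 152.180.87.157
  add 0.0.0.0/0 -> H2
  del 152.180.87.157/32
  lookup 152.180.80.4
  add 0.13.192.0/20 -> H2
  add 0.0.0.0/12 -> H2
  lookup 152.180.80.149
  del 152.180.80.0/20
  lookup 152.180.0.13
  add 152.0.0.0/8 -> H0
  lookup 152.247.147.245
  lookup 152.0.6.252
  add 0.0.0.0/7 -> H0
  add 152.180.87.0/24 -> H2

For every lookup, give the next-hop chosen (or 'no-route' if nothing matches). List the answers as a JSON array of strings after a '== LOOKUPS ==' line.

Trace:
  add 152.0.0.0/8 -> H1 at depth 8
  add 152.180.87.157/32 -> H1 at depth 32
  del 152.0.0.0/8 (clear depth 8)
  lookup 152.180.87.157: bits 10011000101101000101011110011101 walk d0:-→d1:-→d2:-→d3:-→d4:-→d5:-→d6:-→d7:-→d8:-→d9:-→d10:-→d11:-→d12:-→d13:-→d14:-→d15:-→d16:-→d17:-→d18:-→d19:-→d20:-→d21:-→d22:-→d23:-→d24:-→d25:-→d26:-→d27:-→d28:-→d29:-→d30:-→d31:-→d32:H1 -> H1
  add 152.180.0.0/16 -> H2 at depth 16
  add 152.180.87.157/32 -> H1 at depth 32
  lookup 122.7.170.55: bits ε walk d0:- -> no-route
  add 152.180.80.0/20 -> H2 at depth 20
  lookup 152.180.87.157: bits 10011000101101000101011110011101 walk d0:-→d1:-→d2:-→d3:-→d4:-→d5:-→d6:-→d7:-→d8:-→d9:-→d10:-→d11:-→d12:-→d13:-→d14:-→d15:-→d16:H2→d17:-→d18:-→d19:-→d20:H2→d21:-→d22:-→d23:-→d24:-→d25:-→d26:-→d27:-→d28:-→d29:-→d30:-→d31:-→d32:H1 -> H1
  add 0.0.0.0/0 -> H2 at depth 0
  del 152.180.87.157/32 (clear depth 32)
  lookup 152.180.80.4: bits 100110001011010001010 walk d0:H2→d1:-→d2:-→d3:-→d4:-→d5:-→d6:-→d7:-→d8:-→d9:-→d10:-→d11:-→d12:-→d13:-→d14:-→d15:-→d16:H2→d17:-→d18:-→d19:-→d20:H2→d21:- -> H2
  add 0.13.192.0/20 -> H2 at depth 20
  add 0.0.0.0/12 -> H2 at depth 12
  lookup 152.180.80.149: bits 100110001011010001010 walk d0:H2→d1:-→d2:-→d3:-→d4:-→d5:-→d6:-→d7:-→d8:-→d9:-→d10:-→d11:-→d12:-→d13:-→d14:-→d15:-→d16:H2→d17:-→d18:-→d19:-→d20:H2→d21:- -> H2
  del 152.180.80.0/20 (clear depth 20)
  lookup 152.180.0.13: bits 10011000101101000 walk d0:H2→d1:-→d2:-→d3:-→d4:-→d5:-→d6:-→d7:-→d8:-→d9:-→d10:-→d11:-→d12:-→d13:-→d14:-→d15:-→d16:H2→d17:- -> H2
  add 152.0.0.0/8 -> H0 at depth 8
  lookup 152.247.147.245: bits 100110001 walk d0:H2→d1:-→d2:-→d3:-→d4:-→d5:-→d6:-→d7:-→d8:H0→d9:- -> H0
  lookup 152.0.6.252: bits 10011000 walk d0:H2→d1:-→d2:-→d3:-→d4:-→d5:-→d6:-→d7:-→d8:H0 -> H0
  add 0.0.0.0/7 -> H0 at depth 7
  add 152.180.87.0/24 -> H2 at depth 24

== LOOKUPS ==
["H1","no-route","H1","H2","H2","H2","H0","H0"]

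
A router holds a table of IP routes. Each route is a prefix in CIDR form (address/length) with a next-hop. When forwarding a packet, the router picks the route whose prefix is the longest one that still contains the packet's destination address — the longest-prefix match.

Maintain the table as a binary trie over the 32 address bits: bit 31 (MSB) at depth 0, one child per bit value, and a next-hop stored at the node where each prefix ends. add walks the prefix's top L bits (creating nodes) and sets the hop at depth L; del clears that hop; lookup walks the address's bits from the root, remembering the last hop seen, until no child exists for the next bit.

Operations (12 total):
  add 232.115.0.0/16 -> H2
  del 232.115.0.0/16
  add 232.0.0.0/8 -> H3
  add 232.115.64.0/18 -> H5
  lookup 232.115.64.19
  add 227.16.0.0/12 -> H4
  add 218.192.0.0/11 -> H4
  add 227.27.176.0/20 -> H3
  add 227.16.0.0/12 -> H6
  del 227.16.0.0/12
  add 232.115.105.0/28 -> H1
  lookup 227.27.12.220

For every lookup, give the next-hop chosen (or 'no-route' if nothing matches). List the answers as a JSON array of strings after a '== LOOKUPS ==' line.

Trace:
  add 232.115.0.0/16 -> H2 at depth 16
  - 232.115.0.0/16 clear@16
  add 232.0.0.0/8 -> H3 at depth 8
  add 232.115.64.0/18 -> H5 at depth 18
  Q 232.115.64.19: descend 111010000111001101 ; hops seen [H3,H5] ; pick H5
  add 227.16.0.0/12 -> H4 at depth 12
  add 218.192.0.0/11 -> H4 at depth 11
  add 227.27.176.0/20 -> H3 at depth 20
  add 227.16.0.0/12 -> H6 at depth 12
  - 227.16.0.0/12 clear@12
  add 232.115.105.0/28 -> H1 at depth 28
  Q 227.27.12.220: descend 1110001100011011 ; hops seen [∅] ; pick no-route

== LOOKUPS ==
["H5","no-route"]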